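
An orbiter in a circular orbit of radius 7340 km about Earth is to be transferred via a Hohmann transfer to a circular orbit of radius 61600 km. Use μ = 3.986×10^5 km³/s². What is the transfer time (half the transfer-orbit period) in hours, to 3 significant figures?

t = 8.85 hours

Semi-major axis of the transfer orbit: a_t = (7340 + 61600)/2 = 34470 km.
Transfer time t = π√(a_t³/μ) = π√((34470)³ / 3.986×10^5) = 31850 s.
Converting: 31850 s ÷ 3600 s/hour = 8.85 hours.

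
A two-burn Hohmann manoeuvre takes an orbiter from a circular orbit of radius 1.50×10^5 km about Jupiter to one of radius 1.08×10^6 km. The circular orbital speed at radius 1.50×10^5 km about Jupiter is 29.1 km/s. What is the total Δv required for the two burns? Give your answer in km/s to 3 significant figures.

From the circular-orbit relation v² = μ/r at r = 1.50×10^5 km: μ = v²r = (29.1)² × 1.50×10^5 = 1.27022×10^8 km³/s².
The Hohmann ellipse has a_t = (r₁ + r₂)/2 = 6.150×10^5 km.
Circular speed at r₁: v₁ = √(μ/r₁) = √(1.27022×10^8/1.500×10^5) = 29.100 km/s.
Transfer-orbit speed at r₁ (v² = μ(2/r − 1/a)): v_p = √[μ(2/r₁ − 1/a_t)] = 38.563 km/s.
First burn Δv₁ = |v_p − v₁| = 9.463 km/s.
Circular speed at r₂: v₂ = √(μ/r₂) = 10.845 km/s.
Transfer-orbit speed at r₂: v_a = √[μ(2/r₂ − 1/a_t)] = 5.3559 km/s.
Second burn Δv₂ = |v₂ − v_a| = 5.489 km/s.
Total Δv = Δv₁ + Δv₂ = 14.95 km/s.

Δv = 15.0 km/s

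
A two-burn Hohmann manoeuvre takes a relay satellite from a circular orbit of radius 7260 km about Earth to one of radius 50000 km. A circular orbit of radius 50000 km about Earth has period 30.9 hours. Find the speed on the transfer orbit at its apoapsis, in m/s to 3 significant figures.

v = 1420 m/s

From Kepler's third law T² = 4π²r³/μ at r = 50000 km, T = 30.9 hours = 30.9 × 3600 s = 1.1124×10^5 s: μ = 4π²r³/T² = 3.98793×10^5 km³/s².
The Hohmann ellipse has a_t = (r₁ + r₂)/2 = 28630 km.
The apoapsis of the transfer ellipse is at r = 50000 km.
Vis-viva: v = √[μ(2/r − 1/a_t)] = √[3.98793×10^5 × (2/50000 − 1/28630)] = 1.422 km/s.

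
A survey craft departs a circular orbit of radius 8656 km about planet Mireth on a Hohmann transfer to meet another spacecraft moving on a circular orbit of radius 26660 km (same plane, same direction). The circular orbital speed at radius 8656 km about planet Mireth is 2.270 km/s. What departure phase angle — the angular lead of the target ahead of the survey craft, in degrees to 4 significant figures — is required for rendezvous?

From the circular-orbit relation v² = μ/r at r = 8656 km: μ = v²r = (2.270)² × 8656 = 44603.5 km³/s².
Semi-major axis of the transfer orbit: a_t = (8656 + 26660)/2 = 17658 km.
Transfer time t = π√(a_t³/μ) = 34904.2 s.
Target angular speed ω₂ = √(μ/r₂³) = 4.85170×10^-5 rad/s.
Angle swept by the target during transfer: ω₂·t = 1.69345 rad = 97.03°.
Arrival is 180° from departure on the ellipse, so φ = 180° − 97.03° = 82.97°.

φ = 82.97°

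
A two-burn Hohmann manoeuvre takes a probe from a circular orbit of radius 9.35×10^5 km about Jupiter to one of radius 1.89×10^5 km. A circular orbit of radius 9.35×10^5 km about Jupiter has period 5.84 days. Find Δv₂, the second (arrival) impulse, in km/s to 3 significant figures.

Δv₂ = 7.51 km/s

From Kepler's third law T² = 4π²r³/μ at r = 9.35×10^5 km, T = 5.84 days = 5.84 × 86400 s = 5.04576×10^5 s: μ = 4π²r³/T² = 1.26748×10^8 km³/s².
Transfer-ellipse semi-major axis a_t = (r₁ + r₂)/2 = (9.350×10^5 + 1.890×10^5)/2 = 5.620×10^5 km.
On the circular orbit at r = 1.890×10^5 km, v_c = √(μ/r) = 25.896 km/s.
Vis-viva on the transfer ellipse at r = 1.890×10^5 km gives v_t = √[μ(2/r − 1/a_t)] = 33.402 km/s.
Δv₂ = |v_t − v_c| = |33.402 − 25.896| = 7.506 km/s.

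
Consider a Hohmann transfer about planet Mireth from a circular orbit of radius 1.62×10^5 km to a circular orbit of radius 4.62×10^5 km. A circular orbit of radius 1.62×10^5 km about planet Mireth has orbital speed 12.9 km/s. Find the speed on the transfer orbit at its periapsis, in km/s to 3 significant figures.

v = 15.7 km/s

From the circular-orbit relation v² = μ/r at r = 1.62×10^5 km: μ = v²r = (12.9)² × 1.62×10^5 = 2.69584×10^7 km³/s².
Semi-major axis of the transfer orbit: a_t = (1.620×10^5 + 4.620×10^5)/2 = 3.120×10^5 km.
At periapsis, r = 1.620×10^5 km.
From the vis-viva equation, v = √[μ(2/r − 1/a_t)] = 15.70 km/s.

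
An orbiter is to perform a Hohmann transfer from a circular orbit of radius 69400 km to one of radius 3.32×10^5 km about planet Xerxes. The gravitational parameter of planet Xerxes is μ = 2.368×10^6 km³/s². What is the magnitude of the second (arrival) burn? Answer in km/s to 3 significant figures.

The Hohmann ellipse has a_t = (r₁ + r₂)/2 = 2.007×10^5 km.
Circular speed at r = 3.320×10^5 km: v_c = √(μ/r) = 2.6707 km/s.
Vis-viva on the transfer ellipse at r = 3.320×10^5 km gives v_t = √[μ(2/r − 1/a_t)] = 1.5705 km/s.
Δv₂ = |v_t − v_c| = |1.5705 − 2.6707| = 1.100 km/s.

Δv₂ = 1.10 km/s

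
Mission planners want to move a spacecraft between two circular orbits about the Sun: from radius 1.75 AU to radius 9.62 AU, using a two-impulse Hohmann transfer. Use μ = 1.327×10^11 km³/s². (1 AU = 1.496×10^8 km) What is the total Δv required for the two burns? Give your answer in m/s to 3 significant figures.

Δv = 11000 m/s

In km: r₁ = 1.75 × 1.496×10^8 = 2.618×10^8 km; r₂ = 9.62 × 1.496×10^8 = 1.439152×10^9 km.
Semi-major axis of the transfer orbit: a_t = (2.618×10^8 + 1.439152×10^9)/2 = 8.50476×10^8 km.
Circular speed at r₁: v₁ = √(μ/r₁) = √(1.327×10^11/2.618×10^8) = 22.514 km/s.
On the transfer ellipse at r₁, v² = μ(2/r − 1/a) gives v_p = √[μ(2/r₁ − 1/a_t)] = 29.287 km/s.
First burn Δv₁ = |v_p − v₁| = 6.773 km/s.
Circular speed at r₂: v₂ = √(μ/r₂) = 9.6025 km/s.
Transfer-orbit speed at r₂: v_a = √[μ(2/r₂ − 1/a_t)] = 5.3277 km/s.
Second burn Δv₂ = |v₂ − v_a| = 4.275 km/s.
Total Δv = Δv₁ + Δv₂ = 11.05 km/s.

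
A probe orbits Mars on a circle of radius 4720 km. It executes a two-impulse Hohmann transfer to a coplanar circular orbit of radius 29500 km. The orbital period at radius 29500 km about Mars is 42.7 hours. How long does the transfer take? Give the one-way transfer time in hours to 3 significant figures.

t = 9.43 hours

From Kepler's third law T² = 4π²r³/μ at r = 29500 km, T = 42.7 hours = 42.7 × 3600 s = 1.5372×10^5 s: μ = 4π²r³/T² = 42890.9 km³/s².
The Hohmann ellipse has a_t = (r₁ + r₂)/2 = 17110 km.
By Kepler's third law the transfer-orbit period is T = 2π√(a_t³/μ), so t = T/2 = 33950 s.
Converting: 33950 s ÷ 3600 s/hour = 9.43 hours.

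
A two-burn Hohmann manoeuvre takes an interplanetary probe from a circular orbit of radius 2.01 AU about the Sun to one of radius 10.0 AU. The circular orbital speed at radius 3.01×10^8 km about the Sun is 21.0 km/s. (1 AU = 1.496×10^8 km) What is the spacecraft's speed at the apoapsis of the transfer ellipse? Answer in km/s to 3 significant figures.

v = 5.45 km/s

From the circular-orbit relation v² = μ/r at r = 3.01×10^8 km: μ = v²r = (21.0)² × 3.01×10^8 = 1.32741×10^11 km³/s².
In km: r₁ = 2.01 × 1.496×10^8 = 3.00696×10^8 km; r₂ = 10.0 × 1.496×10^8 = 1.496×10^9 km.
The Hohmann ellipse has a_t = (r₁ + r₂)/2 = 8.98348×10^8 km.
At apoapsis, r = 1.496×10^9 km.
Vis-viva: v = √[μ(2/r − 1/a_t)] = √[1.32741×10^11 × (2/1.496×10^9 − 1/8.98348×10^8)] = 5.450 km/s.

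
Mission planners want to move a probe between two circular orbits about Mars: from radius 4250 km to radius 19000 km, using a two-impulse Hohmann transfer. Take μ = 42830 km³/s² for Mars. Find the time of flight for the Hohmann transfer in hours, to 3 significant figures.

t = 5.29 hours

Semi-major axis of the transfer orbit: a_t = (4250 + 19000)/2 = 11625 km.
Half the transfer-orbit period gives t = π√(a_t³/μ) = 19030 s.
Converting: 19030 s ÷ 3600 s/hour = 5.29 hours.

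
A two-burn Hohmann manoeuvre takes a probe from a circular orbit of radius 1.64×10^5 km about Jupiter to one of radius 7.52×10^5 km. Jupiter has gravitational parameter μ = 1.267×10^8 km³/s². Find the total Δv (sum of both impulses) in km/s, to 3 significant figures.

Δv = 13.0 km/s

Transfer-ellipse semi-major axis a_t = (r₁ + r₂)/2 = (1.640×10^5 + 7.520×10^5)/2 = 4.580×10^5 km.
At r₁ the circular-orbit speed is v₁ = √(μ/r₁) = 27.795 km/s.
On the transfer ellipse at r₁, vis-viva gives v_p = √[μ(2/r₁ − 1/a_t)] = 35.616 km/s.
First burn Δv₁ = |v_p − v₁| = 7.821 km/s.
At r₂, v₂ = √(μ/r₂) = 12.98 km/s.
Transfer-orbit speed at r₂: v_a = √[μ(2/r₂ − 1/a_t)] = 7.767 km/s.
Second burn Δv₂ = |v₂ − v_a| = 5.213 km/s.
Total Δv = Δv₁ + Δv₂ = 13.03 km/s.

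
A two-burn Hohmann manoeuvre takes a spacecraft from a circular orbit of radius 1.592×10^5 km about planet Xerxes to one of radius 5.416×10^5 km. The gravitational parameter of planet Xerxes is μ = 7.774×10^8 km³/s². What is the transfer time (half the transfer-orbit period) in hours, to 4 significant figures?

Semi-major axis of the transfer orbit: a_t = (1.592×10^5 + 5.416×10^5)/2 = 3.504×10^5 km.
Half the transfer-orbit period gives t = π√(a_t³/μ) = 23370 s.
Converting: 23370 s ÷ 3600 s/hour = 6.492 hours.

t = 6.492 hours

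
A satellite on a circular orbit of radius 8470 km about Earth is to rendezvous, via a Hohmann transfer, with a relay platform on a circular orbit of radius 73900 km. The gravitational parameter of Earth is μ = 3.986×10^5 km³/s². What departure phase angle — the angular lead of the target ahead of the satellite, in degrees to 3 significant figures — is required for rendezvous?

Transfer-ellipse semi-major axis a_t = (r₁ + r₂)/2 = (8470 + 73900)/2 = 41185 km.
Transfer time t = π√(a_t³/μ) = 41590 s.
The target's mean motion on its circular orbit is ω₂ = √(μ/r₂³) = 3.143×10^-5 rad/s.
Angle swept by the target during transfer: ω₂·t = 1.307 rad = 74.89°.
Arrival is 180° from departure on the ellipse, so φ = 180° − 74.89° = 105°.

φ = 105°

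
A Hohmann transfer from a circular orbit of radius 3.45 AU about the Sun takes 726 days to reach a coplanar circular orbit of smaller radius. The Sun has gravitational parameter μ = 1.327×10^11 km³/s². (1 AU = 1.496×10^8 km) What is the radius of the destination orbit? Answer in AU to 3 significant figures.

In km: r₁ = 3.45 × 1.496×10^8 = 5.1612×10^8 km.
Transfer time t = 726 days = 6.27264×10^7 s, and t = π√(a_t³/μ).
So a_t = (μ t²/π²)^(1/3) = (1.327×10^11 × (6.27264×10^7)² / π²)^(1/3) = 3.7540×10^8 km.
Since a_t = (r₁ + r₂)/2, r₂ = 2a_t − r₁ = 2×3.7540×10^8 − 5.1612×10^8 = 2.3468×10^8 km.
In AU: r₂ = 2.3468×10^8 / 1.496×10^8 = 1.57 AU.

r₂ = 1.57 AU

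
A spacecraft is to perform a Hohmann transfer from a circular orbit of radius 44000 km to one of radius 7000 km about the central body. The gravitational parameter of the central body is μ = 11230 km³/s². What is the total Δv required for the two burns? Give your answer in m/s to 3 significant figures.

Δv = 638 m/s

Transfer-ellipse semi-major axis a_t = (r₁ + r₂)/2 = (44000 + 7000)/2 = 25500 km.
At r₁ the circular-orbit speed is v₁ = √(μ/r₁) = 0.5052 km/s.
On the transfer ellipse at r₁, v² = μ(2/r − 1/a) gives v_a = √[μ(2/r₁ − 1/a_t)] = 0.2647 km/s.
First burn Δv₁ = |v_a − v₁| = 0.2405 km/s.
At r₂, v₂ = √(μ/r₂) = 1.2666 km/s.
Transfer-orbit speed at r₂: v_p = √[μ(2/r₂ − 1/a_t)] = 1.6638 km/s.
Second burn Δv₂ = |v₂ − v_p| = 0.3972 km/s.
Total Δv = Δv₁ + Δv₂ = 0.6377 km/s.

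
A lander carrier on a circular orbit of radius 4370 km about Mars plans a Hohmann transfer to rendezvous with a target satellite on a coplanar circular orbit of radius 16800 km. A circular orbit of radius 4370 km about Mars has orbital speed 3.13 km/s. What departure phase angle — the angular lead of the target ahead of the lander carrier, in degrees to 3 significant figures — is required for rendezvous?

φ = 90.0°

From the circular-orbit relation v² = μ/r at r = 4370 km: μ = v²r = (3.13)² × 4370 = 42812.5 km³/s².
The Hohmann ellipse has a_t = (r₁ + r₂)/2 = 10585 km.
Transfer time t = π√(a_t³/μ) = 16535 s.
Target angular speed ω₂ = √(μ/r₂³) = 9.5021×10^-5 rad/s.
Angle swept by the target during transfer: ω₂·t = 1.5712 rad = 90.02°.
Arrival is 180° from departure on the ellipse, so φ = 180° − 90.02° = 90.0°.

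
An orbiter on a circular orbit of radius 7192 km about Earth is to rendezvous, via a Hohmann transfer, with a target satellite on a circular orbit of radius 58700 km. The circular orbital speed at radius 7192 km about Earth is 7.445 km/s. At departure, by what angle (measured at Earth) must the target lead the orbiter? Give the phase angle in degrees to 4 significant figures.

From the circular-orbit relation v² = μ/r at r = 7192 km: μ = v²r = (7.445)² × 7192 = 3.98638×10^5 km³/s².
The Hohmann ellipse has a_t = (r₁ + r₂)/2 = 32946 km.
The half-period of the transfer ellipse is t = π√(a_t³/μ) = 29760 s.
Target angular speed ω₂ = √(μ/r₂³) = 4.439×10^-5 rad/s.
Angle swept by the target during transfer: ω₂·t = 1.321 rad = 75.69°.
Arrival is 180° from departure on the ellipse, so φ = 180° − 75.69° = 104.3°.

φ = 104.3°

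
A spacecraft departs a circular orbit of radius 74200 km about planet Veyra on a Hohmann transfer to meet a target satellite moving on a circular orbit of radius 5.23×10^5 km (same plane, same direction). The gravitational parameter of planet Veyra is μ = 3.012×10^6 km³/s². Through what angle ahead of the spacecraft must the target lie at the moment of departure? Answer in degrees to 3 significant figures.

φ = 102°

The Hohmann ellipse has a_t = (r₁ + r₂)/2 = 2.986×10^5 km.
Transfer time t = π√(a_t³/μ) = 2.9536×10^5 s.
Target angular speed ω₂ = √(μ/r₂³) = 4.5885×10^-6 rad/s.
Angle swept by the target during transfer: ω₂·t = 1.3553 rad = 77.65°.
The spacecraft traverses 180° on the transfer ellipse, so the target must lead by 180° − 77.65° = 102°.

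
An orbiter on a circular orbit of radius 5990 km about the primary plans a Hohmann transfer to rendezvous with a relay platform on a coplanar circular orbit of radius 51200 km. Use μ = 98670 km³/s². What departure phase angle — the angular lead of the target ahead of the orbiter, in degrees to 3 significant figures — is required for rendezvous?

φ = 105°

Transfer-ellipse semi-major axis a_t = (r₁ + r₂)/2 = (5990 + 51200)/2 = 28595 km.
Transfer time t = π√(a_t³/μ) = 48360.7 s.
Target angular speed ω₂ = √(μ/r₂³) = 2.71136×10^-5 rad/s.
Angle swept by the target during transfer: ω₂·t = 1.3112 rad = 75.13°.
Arrival is 180° from departure on the ellipse, so φ = 180° − 75.13° = 105°.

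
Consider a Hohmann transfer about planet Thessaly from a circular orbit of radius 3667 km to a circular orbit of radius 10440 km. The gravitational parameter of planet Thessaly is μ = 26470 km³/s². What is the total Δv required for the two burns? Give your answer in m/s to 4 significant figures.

Δv = 1026 m/s

The Hohmann ellipse has a_t = (r₁ + r₂)/2 = 7053.5 km.
Circular speed at r₁: v₁ = √(μ/r₁) = √(26470/3667) = 2.686714 km/s.
On the transfer ellipse at r₁, vis-viva gives v_p = √[μ(2/r₁ − 1/a_t)] = 3.268658 km/s.
First burn Δv₁ = |v_p − v₁| = 0.5819 km/s.
Circular speed at r₂: v₂ = √(μ/r₂) = 1.5923 km/s.
Transfer-orbit speed at r₂: v_a = √[μ(2/r₂ − 1/a_t)] = 1.1481 km/s.
Second burn Δv₂ = |v₂ − v_a| = 0.4442 km/s.
Δv = Δv₁ + Δv₂ = 0.5819 + 0.4442 = 1.026 km/s.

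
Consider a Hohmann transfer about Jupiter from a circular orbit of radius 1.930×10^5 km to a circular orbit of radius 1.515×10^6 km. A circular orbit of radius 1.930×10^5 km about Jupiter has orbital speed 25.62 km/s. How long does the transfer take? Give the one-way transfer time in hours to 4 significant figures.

t = 61.19 hours

From the circular-orbit relation v² = μ/r at r = 1.930×10^5 km: μ = v²r = (25.62)² × 1.930×10^5 = 1.26682×10^8 km³/s².
Transfer-ellipse semi-major axis a_t = (r₁ + r₂)/2 = (1.930×10^5 + 1.515×10^6)/2 = 8.540×10^5 km.
Transfer time t = π√(a_t³/μ) = π√((8.540×10^5)³ / 1.26682×10^8) = 2.203×10^5 s.
Converting: 2.203×10^5 s ÷ 3600 s/hour = 61.19 hours.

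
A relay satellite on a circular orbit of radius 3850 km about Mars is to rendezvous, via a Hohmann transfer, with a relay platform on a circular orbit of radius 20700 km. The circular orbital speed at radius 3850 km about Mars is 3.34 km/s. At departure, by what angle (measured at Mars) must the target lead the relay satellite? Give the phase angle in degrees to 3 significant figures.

From the circular-orbit relation v² = μ/r at r = 3850 km: μ = v²r = (3.34)² × 3850 = 42949.1 km³/s².
Transfer-ellipse semi-major axis a_t = (r₁ + r₂)/2 = (3850 + 20700)/2 = 12275 km.
Transfer time t = π√(a_t³/μ) = 20616 s.
The target's mean motion on its circular orbit is ω₂ = √(μ/r₂³) = 6.9586×10^-5 rad/s.
Angle swept by the target during transfer: ω₂·t = 1.4346 rad = 82.20°.
Arrival is 180° from departure on the ellipse, so φ = 180° − 82.20° = 97.8°.

φ = 97.8°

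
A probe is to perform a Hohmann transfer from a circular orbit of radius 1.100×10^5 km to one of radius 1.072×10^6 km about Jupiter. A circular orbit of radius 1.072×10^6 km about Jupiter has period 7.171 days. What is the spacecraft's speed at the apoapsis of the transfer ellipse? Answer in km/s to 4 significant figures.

From Kepler's third law T² = 4π²r³/μ at r = 1.072×10^6 km, T = 7.171 days = 7.171 × 86400 s = 6.195744×10^5 s: μ = 4π²r³/T² = 1.26694×10^8 km³/s².
Transfer-ellipse semi-major axis a_t = (r₁ + r₂)/2 = (1.100×10^5 + 1.072×10^6)/2 = 5.910×10^5 km.
At apoapsis, r = 1.072×10^6 km.
From the vis-viva equation, v = √[μ(2/r − 1/a_t)] = 4.690 km/s.

v = 4.690 km/s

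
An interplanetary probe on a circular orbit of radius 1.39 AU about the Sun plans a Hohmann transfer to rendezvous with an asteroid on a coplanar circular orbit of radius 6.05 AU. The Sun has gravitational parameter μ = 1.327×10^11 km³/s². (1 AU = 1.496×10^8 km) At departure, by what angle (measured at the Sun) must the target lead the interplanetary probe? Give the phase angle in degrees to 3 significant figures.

In km: r₁ = 1.39 × 1.496×10^8 = 2.07944×10^8 km; r₂ = 6.05 × 1.496×10^8 = 9.0508×10^8 km.
Transfer-ellipse semi-major axis a_t = (r₁ + r₂)/2 = (2.07944×10^8 + 9.0508×10^8)/2 = 5.56512×10^8 km.
Transfer time t = π√(a_t³/μ) = 1.1322×10^8 s.
Target angular speed ω₂ = √(μ/r₂³) = 1.3378×10^-8 rad/s.
Angle swept by the target during transfer: ω₂·t = 1.5147 rad = 86.79°.
Arrival is 180° from departure on the ellipse, so φ = 180° − 86.79° = 93.2°.

φ = 93.2°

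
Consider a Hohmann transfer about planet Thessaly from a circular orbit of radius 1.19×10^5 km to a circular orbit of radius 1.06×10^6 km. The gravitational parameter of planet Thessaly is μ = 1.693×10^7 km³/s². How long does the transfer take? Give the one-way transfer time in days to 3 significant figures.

Transfer-ellipse semi-major axis a_t = (r₁ + r₂)/2 = (1.190×10^5 + 1.060×10^6)/2 = 5.895×10^5 km.
By Kepler's third law the transfer-orbit period is T = 2π√(a_t³/μ), so t = T/2 = 3.456×10^5 s.
Converting: 3.456×10^5 s ÷ 86400 s/day = 4.00 days.

t = 4.00 days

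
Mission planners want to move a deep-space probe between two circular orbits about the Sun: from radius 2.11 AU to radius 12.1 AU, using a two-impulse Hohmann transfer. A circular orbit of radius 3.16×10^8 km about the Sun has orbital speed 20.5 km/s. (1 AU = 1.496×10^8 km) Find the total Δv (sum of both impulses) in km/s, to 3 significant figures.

Δv = 10.2 km/s

From the circular-orbit relation v² = μ/r at r = 3.16×10^8 km: μ = v²r = (20.5)² × 3.16×10^8 = 1.32799×10^11 km³/s².
In km: r₁ = 2.11 × 1.496×10^8 = 3.15656×10^8 km; r₂ = 12.1 × 1.496×10^8 = 1.81016×10^9 km.
Semi-major axis of the transfer orbit: a_t = (3.15656×10^8 + 1.81016×10^9)/2 = 1.062908×10^9 km.
At r₁ the circular-orbit speed is v₁ = √(μ/r₁) = 20.511 km/s.
Transfer-orbit speed at r₁ (v² = μ(2/r − 1/a)): v_p = √[μ(2/r₁ − 1/a_t)] = 26.767 km/s.
First burn Δv₁ = |v_p − v₁| = 6.256 km/s.
Circular speed at r₂: v₂ = √(μ/r₂) = 8.5652 km/s.
Transfer-orbit speed at r₂: v_a = √[μ(2/r₂ − 1/a_t)] = 4.6676 km/s.
Second burn Δv₂ = |v₂ − v_a| = 3.898 km/s.
Total Δv = Δv₁ + Δv₂ = 10.15 km/s.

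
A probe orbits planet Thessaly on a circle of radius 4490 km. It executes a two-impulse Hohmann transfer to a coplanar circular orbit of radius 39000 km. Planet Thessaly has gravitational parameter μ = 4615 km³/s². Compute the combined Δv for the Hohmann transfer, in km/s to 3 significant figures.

Semi-major axis of the transfer orbit: a_t = (4490 + 39000)/2 = 21745 km.
At r₁ the circular-orbit speed is v₁ = √(μ/r₁) = 1.0138 km/s.
On the transfer ellipse at r₁, v² = μ(2/r − 1/a) gives v_p = √[μ(2/r₁ − 1/a_t)] = 1.3577 km/s.
First burn Δv₁ = |v_p − v₁| = 0.3439 km/s.
Circular speed at r₂: v₂ = √(μ/r₂) = 0.3440 km/s.
Transfer-orbit speed at r₂: v_a = √[μ(2/r₂ − 1/a_t)] = 0.1563 km/s.
Second burn Δv₂ = |v₂ − v_a| = 0.1877 km/s.
Total Δv = Δv₁ + Δv₂ = 0.5316 km/s.

Δv = 0.532 km/s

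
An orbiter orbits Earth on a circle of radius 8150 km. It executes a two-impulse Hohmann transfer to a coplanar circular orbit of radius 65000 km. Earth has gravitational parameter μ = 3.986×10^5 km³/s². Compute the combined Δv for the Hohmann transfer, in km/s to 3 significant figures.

The Hohmann ellipse has a_t = (r₁ + r₂)/2 = 36575 km.
Circular speed at r₁: v₁ = √(μ/r₁) = √(3.986×10^5/8150) = 6.993 km/s.
Transfer-orbit speed at r₁ (v² = μ(2/r − 1/a)): v_p = √[μ(2/r₁ − 1/a_t)] = 9.323 km/s.
First burn Δv₁ = |v_p − v₁| = 2.330 km/s.
Circular speed at r₂: v₂ = √(μ/r₂) = 2.476 km/s.
Transfer-orbit speed at r₂: v_a = √[μ(2/r₂ − 1/a_t)] = 1.169 km/s.
Second burn Δv₂ = |v₂ − v_a| = 1.307 km/s.
Δv = Δv₁ + Δv₂ = 2.330 + 1.307 = 3.637 km/s.

Δv = 3.64 km/s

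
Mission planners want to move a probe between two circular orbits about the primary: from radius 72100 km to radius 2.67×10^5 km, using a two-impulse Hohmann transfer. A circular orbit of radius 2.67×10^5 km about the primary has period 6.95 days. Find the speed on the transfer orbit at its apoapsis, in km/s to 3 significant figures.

v = 1.82 km/s

From Kepler's third law T² = 4π²r³/μ at r = 2.67×10^5 km, T = 6.95 days = 6.95 × 86400 s = 6.0048×10^5 s: μ = 4π²r³/T² = 2.08399×10^6 km³/s².
The Hohmann ellipse has a_t = (r₁ + r₂)/2 = 1.6955×10^5 km.
At apoapsis, r = 2.670×10^5 km.
Applying v² = μ(2/r − 1/a_t): v = 1.822 km/s.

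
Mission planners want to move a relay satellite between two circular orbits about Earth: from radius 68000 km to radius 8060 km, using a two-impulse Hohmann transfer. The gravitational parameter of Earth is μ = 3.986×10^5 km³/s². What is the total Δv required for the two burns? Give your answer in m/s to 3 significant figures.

Transfer-ellipse semi-major axis a_t = (r₁ + r₂)/2 = (68000 + 8060)/2 = 38030 km.
Circular speed at r₁: v₁ = √(μ/r₁) = √(3.986×10^5/68000) = 2.42111 km/s.
On the transfer ellipse at r₁, v² = μ(2/r − 1/a) gives v_a = √[μ(2/r₁ − 1/a_t)] = 1.11460 km/s.
First burn Δv₁ = |v_a − v₁| = 1.307 km/s.
Circular speed at r₂: v₂ = √(μ/r₂) = 7.0324 km/s.
Transfer-orbit speed at r₂: v_p = √[μ(2/r₂ − 1/a_t)] = 9.4036 km/s.
Second burn Δv₂ = |v₂ − v_p| = 2.371 km/s.
Δv = Δv₁ + Δv₂ = 1.307 + 2.371 = 3.678 km/s.

Δv = 3680 m/s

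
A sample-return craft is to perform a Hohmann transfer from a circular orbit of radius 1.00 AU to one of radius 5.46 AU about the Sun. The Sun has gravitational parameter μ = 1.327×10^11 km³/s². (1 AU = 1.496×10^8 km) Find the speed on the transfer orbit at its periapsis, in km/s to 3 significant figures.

In km: r₁ = 1.00 × 1.496×10^8 = 1.496×10^8 km; r₂ = 5.46 × 1.496×10^8 = 8.16816×10^8 km.
Semi-major axis of the transfer orbit: a_t = (1.496×10^8 + 8.16816×10^8)/2 = 4.83208×10^8 km.
At periapsis, r = 1.496×10^8 km.
Applying v² = μ(2/r − 1/a_t): v = 38.72 km/s.

v = 38.7 km/s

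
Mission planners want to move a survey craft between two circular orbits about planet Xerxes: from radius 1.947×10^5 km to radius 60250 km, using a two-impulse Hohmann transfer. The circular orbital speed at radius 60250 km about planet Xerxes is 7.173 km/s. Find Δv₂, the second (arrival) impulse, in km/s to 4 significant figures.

From the circular-orbit relation v² = μ/r at r = 60250 km: μ = v²r = (7.173)² × 60250 = 3.09998×10^6 km³/s².
The Hohmann ellipse has a_t = (r₁ + r₂)/2 = 1.27475×10^5 km.
Circular speed at r = 60250 km: v_c = √(μ/r) = 7.173 km/s.
Vis-viva on the transfer ellipse at r = 60250 km gives v_t = √[μ(2/r − 1/a_t)] = 8.865 km/s.
Δv₂ = |v_t − v_c| = |8.865 − 7.173| = 1.692 km/s.

Δv₂ = 1.692 km/s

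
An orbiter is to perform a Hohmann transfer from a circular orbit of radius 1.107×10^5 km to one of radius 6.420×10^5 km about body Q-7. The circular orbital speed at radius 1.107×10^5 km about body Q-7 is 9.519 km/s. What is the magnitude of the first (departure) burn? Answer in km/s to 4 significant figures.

Δv₁ = 2.914 km/s

From the circular-orbit relation v² = μ/r at r = 1.107×10^5 km: μ = v²r = (9.519)² × 1.107×10^5 = 1.00307×10^7 km³/s².
The Hohmann ellipse has a_t = (r₁ + r₂)/2 = 3.7635×10^5 km.
Circular speed at r = 1.107×10^5 km: v_c = √(μ/r) = 9.5190 km/s.
Vis-viva on the transfer ellipse at r = 1.107×10^5 km gives v_t = √[μ(2/r − 1/a_t)] = 12.433 km/s.
Δv₁ = |v_t − v_c| = |12.433 − 9.5190| = 2.914 km/s.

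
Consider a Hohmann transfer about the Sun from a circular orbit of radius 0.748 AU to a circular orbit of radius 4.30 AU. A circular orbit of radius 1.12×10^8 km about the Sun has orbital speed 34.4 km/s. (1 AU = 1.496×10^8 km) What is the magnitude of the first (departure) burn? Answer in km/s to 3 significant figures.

From the circular-orbit relation v² = μ/r at r = 1.12×10^8 km: μ = v²r = (34.4)² × 1.12×10^8 = 1.32536×10^11 km³/s².
In km: r₁ = 0.748 × 1.496×10^8 = 1.119008×10^8 km; r₂ = 4.30 × 1.496×10^8 = 6.4328×10^8 km.
Semi-major axis of the transfer orbit: a_t = (1.119008×10^8 + 6.4328×10^8)/2 = 3.775904×10^8 km.
On the circular orbit at r = 1.119008×10^8 km, v_c = √(μ/r) = 34.42 km/s.
Transfer-orbit speed at the same r (vis-viva, a = a_t): v_t = √[μ(2/r − 1/a_t)] = 44.92 km/s.
Δv₁ = |v_t − v_c| = |44.92 − 34.42| = 10.50 km/s.

Δv₁ = 10.5 km/s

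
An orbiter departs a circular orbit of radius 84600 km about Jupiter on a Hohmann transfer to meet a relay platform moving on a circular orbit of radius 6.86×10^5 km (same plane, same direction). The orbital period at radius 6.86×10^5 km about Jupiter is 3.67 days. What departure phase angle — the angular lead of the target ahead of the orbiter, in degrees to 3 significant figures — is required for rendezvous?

φ = 104°

From Kepler's third law T² = 4π²r³/μ at r = 6.86×10^5 km, T = 3.67 days = 3.67 × 86400 s = 3.17088×10^5 s: μ = 4π²r³/T² = 1.26757×10^8 km³/s².
Transfer-ellipse semi-major axis a_t = (r₁ + r₂)/2 = (84600 + 6.860×10^5)/2 = 3.853×10^5 km.
Transfer time t = π√(a_t³/μ) = 66736 s.
Target angular speed ω₂ = √(μ/r₂³) = 1.9815×10^-5 rad/s.
Angle swept by the target during transfer: ω₂·t = 1.3224 rad = 75.77°.
The orbiter traverses 180° on the transfer ellipse, so the target must lead by 180° − 75.77° = 104°.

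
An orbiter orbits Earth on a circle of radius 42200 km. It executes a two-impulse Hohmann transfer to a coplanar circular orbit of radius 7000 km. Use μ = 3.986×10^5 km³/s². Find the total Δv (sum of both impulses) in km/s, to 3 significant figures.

The Hohmann ellipse has a_t = (r₁ + r₂)/2 = 24600 km.
Circular speed at r₁: v₁ = √(μ/r₁) = √(3.986×10^5/42200) = 3.073 km/s.
On the transfer ellipse at r₁, v² = μ(2/r − 1/a) gives v_a = √[μ(2/r₁ − 1/a_t)] = 1.639 km/s.
First burn Δv₁ = |v_a − v₁| = 1.434 km/s.
Circular speed at r₂: v₂ = √(μ/r₂) = 7.546 km/s.
Transfer-orbit speed at r₂: v_p = √[μ(2/r₂ − 1/a_t)] = 9.883 km/s.
Second burn Δv₂ = |v₂ − v_p| = 2.337 km/s.
Total Δv = Δv₁ + Δv₂ = 3.771 km/s.

Δv = 3.77 km/s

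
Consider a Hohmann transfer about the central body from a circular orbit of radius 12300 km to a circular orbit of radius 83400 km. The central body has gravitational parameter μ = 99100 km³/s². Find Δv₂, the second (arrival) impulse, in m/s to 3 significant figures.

Transfer-ellipse semi-major axis a_t = (r₁ + r₂)/2 = (12300 + 83400)/2 = 47850 km.
Circular speed at r = 83400 km: v_c = √(μ/r) = 1.0901 km/s.
Transfer-orbit speed at the same r (vis-viva, a = a_t): v_t = √[μ(2/r − 1/a_t)] = 0.55267 km/s.
Δv₂ = |v_t − v_c| = |0.55267 − 1.0901| = 0.5374 km/s.

Δv₂ = 537 m/s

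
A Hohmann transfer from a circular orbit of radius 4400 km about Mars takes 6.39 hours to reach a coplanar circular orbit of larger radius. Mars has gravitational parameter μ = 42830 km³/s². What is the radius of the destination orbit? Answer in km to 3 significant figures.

r₂ = 22000 km

Transfer time t = 6.39 hours = 23004 s, and t = π√(a_t³/μ).
So a_t = (μ t²/π²)^(1/3) = (42830 × (23004)² / π²)^(1/3) = 13193 km.
Since a_t = (r₁ + r₂)/2, r₂ = 2a_t − r₁ = 2×13193 − 4400 = 21986 km.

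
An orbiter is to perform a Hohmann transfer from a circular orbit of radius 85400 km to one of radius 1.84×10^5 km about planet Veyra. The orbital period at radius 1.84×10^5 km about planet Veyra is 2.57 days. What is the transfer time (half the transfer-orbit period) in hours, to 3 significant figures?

t = 19.3 hours

From Kepler's third law T² = 4π²r³/μ at r = 1.84×10^5 km, T = 2.57 days = 2.57 × 86400 s = 2.22048×10^5 s: μ = 4π²r³/T² = 4.98792×10^6 km³/s².
Semi-major axis of the transfer orbit: a_t = (85400 + 1.840×10^5)/2 = 1.347×10^5 km.
Half the transfer-orbit period gives t = π√(a_t³/μ) = 69540 s.
Converting: 69540 s ÷ 3600 s/hour = 19.3 hours.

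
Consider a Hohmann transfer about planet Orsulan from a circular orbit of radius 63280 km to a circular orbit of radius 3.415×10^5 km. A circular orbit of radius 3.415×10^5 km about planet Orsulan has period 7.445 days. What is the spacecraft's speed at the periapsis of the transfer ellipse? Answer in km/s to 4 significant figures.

v = 10.07 km/s

From Kepler's third law T² = 4π²r³/μ at r = 3.415×10^5 km, T = 7.445 days = 7.445 × 86400 s = 6.43248×10^5 s: μ = 4π²r³/T² = 3.79992×10^6 km³/s².
The Hohmann ellipse has a_t = (r₁ + r₂)/2 = 2.0239×10^5 km.
The periapsis of the transfer ellipse is at r = 63280 km.
Applying v² = μ(2/r − 1/a_t): v = 10.07 km/s.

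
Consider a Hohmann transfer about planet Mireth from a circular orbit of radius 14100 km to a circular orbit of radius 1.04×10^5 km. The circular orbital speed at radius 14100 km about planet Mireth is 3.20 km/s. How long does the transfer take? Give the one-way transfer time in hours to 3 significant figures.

From the circular-orbit relation v² = μ/r at r = 14100 km: μ = v²r = (3.20)² × 14100 = 1.44384×10^5 km³/s².
The Hohmann ellipse has a_t = (r₁ + r₂)/2 = 59050 km.
Half the transfer-orbit period gives t = π√(a_t³/μ) = 1.1864×10^5 s.
Converting: 1.1864×10^5 s ÷ 3600 s/hour = 33.0 hours.

t = 33.0 hours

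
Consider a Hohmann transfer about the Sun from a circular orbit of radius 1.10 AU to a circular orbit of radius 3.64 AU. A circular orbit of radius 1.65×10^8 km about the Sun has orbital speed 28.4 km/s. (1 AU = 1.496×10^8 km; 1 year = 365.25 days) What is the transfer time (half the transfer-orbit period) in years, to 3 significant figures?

t = 1.82 years

From the circular-orbit relation v² = μ/r at r = 1.65×10^8 km: μ = v²r = (28.4)² × 1.65×10^8 = 1.33082×10^11 km³/s².
In km: r₁ = 1.10 × 1.496×10^8 = 1.6456×10^8 km; r₂ = 3.64 × 1.496×10^8 = 5.44544×10^8 km.
Transfer-ellipse semi-major axis a_t = (r₁ + r₂)/2 = (1.6456×10^8 + 5.44544×10^8)/2 = 3.54552×10^8 km.
By Kepler's third law the transfer-orbit period is T = 2π√(a_t³/μ), so t = T/2 = 5.749×10^7 s.
Converting: 5.749×10^7 s ÷ 3.15576×10^7 s/year (365.25 × 86400) = 1.82 years.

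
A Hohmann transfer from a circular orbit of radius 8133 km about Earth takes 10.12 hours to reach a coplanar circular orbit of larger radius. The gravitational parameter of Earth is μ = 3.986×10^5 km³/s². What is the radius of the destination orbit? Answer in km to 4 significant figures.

Transfer time t = 10.12 hours = 36432 s, and t = π√(a_t³/μ).
So a_t = (μ t²/π²)^(1/3) = (3.986×10^5 × (36432)² / π²)^(1/3) = 37705 km.
Since a_t = (r₁ + r₂)/2, r₂ = 2a_t − r₁ = 2×37705 − 8133 = 67277 km.

r₂ = 67280 km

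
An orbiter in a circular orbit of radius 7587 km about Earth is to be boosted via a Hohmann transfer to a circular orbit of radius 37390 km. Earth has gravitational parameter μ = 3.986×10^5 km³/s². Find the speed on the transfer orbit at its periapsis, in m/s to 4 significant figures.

v = 9346 m/s

Semi-major axis of the transfer orbit: a_t = (7587 + 37390)/2 = 22488.5 km.
At periapsis, r = 7587 km.
Applying v² = μ(2/r − 1/a_t): v = 9.346 km/s.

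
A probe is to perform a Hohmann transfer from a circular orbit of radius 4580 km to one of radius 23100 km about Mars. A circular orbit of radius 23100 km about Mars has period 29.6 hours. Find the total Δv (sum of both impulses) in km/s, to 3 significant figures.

From Kepler's third law T² = 4π²r³/μ at r = 23100 km, T = 29.6 hours = 29.6 × 3600 s = 1.0656×10^5 s: μ = 4π²r³/T² = 42855.6 km³/s².
Semi-major axis of the transfer orbit: a_t = (4580 + 23100)/2 = 13840 km.
Circular speed at r₁: v₁ = √(μ/r₁) = √(42855.6/4580) = 3.05894 km/s.
On the transfer ellipse at r₁, v² = μ(2/r − 1/a) gives v_p = √[μ(2/r₁ − 1/a_t)] = 3.95193 km/s.
First burn Δv₁ = |v_p − v₁| = 0.89299 km/s.
Circular speed at r₂: v₂ = √(μ/r₂) = 1.36206 km/s.
Transfer-orbit speed at r₂: v_a = √[μ(2/r₂ − 1/a_t)] = 0.783542 km/s.
Second burn Δv₂ = |v₂ − v_a| = 0.57852 km/s.
Total Δv = Δv₁ + Δv₂ = 1.472 km/s.

Δv = 1.47 km/s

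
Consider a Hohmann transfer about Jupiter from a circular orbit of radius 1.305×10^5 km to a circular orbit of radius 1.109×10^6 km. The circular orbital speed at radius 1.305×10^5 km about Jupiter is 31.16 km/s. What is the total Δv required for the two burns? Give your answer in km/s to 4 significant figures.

From the circular-orbit relation v² = μ/r at r = 1.305×10^5 km: μ = v²r = (31.16)² × 1.305×10^5 = 1.26708×10^8 km³/s².
The Hohmann ellipse has a_t = (r₁ + r₂)/2 = 6.1975×10^5 km.
At r₁ the circular-orbit speed is v₁ = √(μ/r₁) = 31.160 km/s.
Transfer-orbit speed at r₁ (vis-viva): v_p = √[μ(2/r₁ − 1/a_t)] = 41.683 km/s.
First burn Δv₁ = |v_p − v₁| = 10.523 km/s.
Circular speed at r₂: v₂ = √(μ/r₂) = 10.689 km/s.
Transfer-orbit speed at r₂: v_a = √[μ(2/r₂ − 1/a_t)] = 4.9049 km/s.
Second burn Δv₂ = |v₂ − v_a| = 5.7841 km/s.
Total Δv = Δv₁ + Δv₂ = 16.31 km/s.

Δv = 16.31 km/s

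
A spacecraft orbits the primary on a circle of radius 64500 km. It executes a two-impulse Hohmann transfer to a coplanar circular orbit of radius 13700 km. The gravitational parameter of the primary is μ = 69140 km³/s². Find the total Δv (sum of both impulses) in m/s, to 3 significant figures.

Δv = 1060 m/s

Transfer-ellipse semi-major axis a_t = (r₁ + r₂)/2 = (64500 + 13700)/2 = 39100 km.
At r₁ the circular-orbit speed is v₁ = √(μ/r₁) = 1.03534 km/s.
Transfer-orbit speed at r₁ (vis-viva equation): v_a = √[μ(2/r₁ − 1/a_t)] = 0.612854 km/s.
First burn Δv₁ = |v_a − v₁| = 0.4225 km/s.
Circular speed at r₂: v₂ = √(μ/r₂) = 2.2465 km/s.
Transfer-orbit speed at r₂: v_p = √[μ(2/r₂ − 1/a_t)] = 2.8853 km/s.
Second burn Δv₂ = |v₂ − v_p| = 0.6388 km/s.
Total Δv = Δv₁ + Δv₂ = 1.061 km/s.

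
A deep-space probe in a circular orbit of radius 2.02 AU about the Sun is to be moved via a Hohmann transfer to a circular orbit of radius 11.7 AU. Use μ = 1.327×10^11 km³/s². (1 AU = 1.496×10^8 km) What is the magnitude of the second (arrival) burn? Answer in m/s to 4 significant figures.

Δv₂ = 3982 m/s

In km: r₁ = 2.02 × 1.496×10^8 = 3.02192×10^8 km; r₂ = 11.7 × 1.496×10^8 = 1.75032×10^9 km.
Semi-major axis of the transfer orbit: a_t = (3.02192×10^8 + 1.75032×10^9)/2 = 1.026256×10^9 km.
Circular speed at r = 1.75032×10^9 km: v_c = √(μ/r) = 8.707 km/s.
Vis-viva on the transfer ellipse at r = 1.75032×10^9 km gives v_t = √[μ(2/r − 1/a_t)] = 4.725 km/s.
Δv₂ = |v_t − v_c| = |4.725 − 8.707| = 3.982 km/s.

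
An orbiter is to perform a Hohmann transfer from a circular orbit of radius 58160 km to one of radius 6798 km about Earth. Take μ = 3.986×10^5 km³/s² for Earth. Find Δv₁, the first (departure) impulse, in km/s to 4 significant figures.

Δv₁ = 1.420 km/s

Transfer-ellipse semi-major axis a_t = (r₁ + r₂)/2 = (58160 + 6798)/2 = 32479 km.
Circular speed at r = 58160 km: v_c = √(μ/r) = 2.618 km/s.
Vis-viva on the transfer ellipse at r = 58160 km gives v_t = √[μ(2/r − 1/a_t)] = 1.198 km/s.
Δv₁ = |v_t − v_c| = |1.198 − 2.618| = 1.420 km/s.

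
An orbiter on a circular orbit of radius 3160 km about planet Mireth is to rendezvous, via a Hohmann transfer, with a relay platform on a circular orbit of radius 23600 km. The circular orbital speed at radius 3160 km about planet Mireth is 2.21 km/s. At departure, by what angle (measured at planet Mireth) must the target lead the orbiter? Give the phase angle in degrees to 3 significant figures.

φ = 103°

From the circular-orbit relation v² = μ/r at r = 3160 km: μ = v²r = (2.21)² × 3160 = 15433.8 km³/s².
The Hohmann ellipse has a_t = (r₁ + r₂)/2 = 13380 km.
The half-period of the transfer ellipse is t = π√(a_t³/μ) = 39138 s.
The target's mean motion on its circular orbit is ω₂ = √(μ/r₂³) = 3.4266×10^-5 rad/s.
Angle swept by the target during transfer: ω₂·t = 1.3411 rad = 76.84°.
The orbiter traverses 180° on the transfer ellipse, so the target must lead by 180° − 76.84° = 103°.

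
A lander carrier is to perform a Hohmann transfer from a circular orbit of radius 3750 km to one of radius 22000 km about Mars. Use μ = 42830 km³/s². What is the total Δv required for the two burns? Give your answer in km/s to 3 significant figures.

Δv = 1.68 km/s

Semi-major axis of the transfer orbit: a_t = (3750 + 22000)/2 = 12875 km.
At r₁ the circular-orbit speed is v₁ = √(μ/r₁) = 3.380 km/s.
On the transfer ellipse at r₁, vis-viva equation gives v_p = √[μ(2/r₁ − 1/a_t)] = 4.418 km/s.
First burn Δv₁ = |v_p − v₁| = 1.038 km/s.
Circular speed at r₂: v₂ = √(μ/r₂) = 1.3953 km/s.
Transfer-orbit speed at r₂: v_a = √[μ(2/r₂ − 1/a_t)] = 0.75302 km/s.
Second burn Δv₂ = |v₂ − v_a| = 0.6423 km/s.
Total Δv = Δv₁ + Δv₂ = 1.680 km/s.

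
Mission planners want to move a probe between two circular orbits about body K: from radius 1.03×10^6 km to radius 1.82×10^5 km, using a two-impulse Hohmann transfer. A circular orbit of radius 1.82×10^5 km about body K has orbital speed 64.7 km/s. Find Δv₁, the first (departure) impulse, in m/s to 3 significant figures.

Δv₁ = 12300 m/s

From the circular-orbit relation v² = μ/r at r = 1.82×10^5 km: μ = v²r = (64.7)² × 1.82×10^5 = 7.61868×10^8 km³/s².
Semi-major axis of the transfer orbit: a_t = (1.030×10^6 + 1.820×10^5)/2 = 6.060×10^5 km.
Circular speed at r = 1.030×10^6 km: v_c = √(μ/r) = 27.197 km/s.
Vis-viva on the transfer ellipse at r = 1.030×10^6 km gives v_t = √[μ(2/r − 1/a_t)] = 14.905 km/s.
Δv₁ = |v_t − v_c| = |14.905 − 27.197| = 12.29 km/s.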